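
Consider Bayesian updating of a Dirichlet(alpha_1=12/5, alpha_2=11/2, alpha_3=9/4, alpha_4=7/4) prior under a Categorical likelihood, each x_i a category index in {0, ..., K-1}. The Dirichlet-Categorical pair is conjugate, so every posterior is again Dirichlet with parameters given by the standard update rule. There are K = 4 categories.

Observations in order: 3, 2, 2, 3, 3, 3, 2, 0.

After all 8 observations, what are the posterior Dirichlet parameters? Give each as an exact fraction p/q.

alpha_1=17/5, alpha_2=11/2, alpha_3=21/4, alpha_4=23/4

obs 1: x=3 → posterior Dirichlet(12/5, 11/2, 9/4, 11/4)
obs 2: x=2 → posterior Dirichlet(12/5, 11/2, 13/4, 11/4)
obs 3: x=2 → posterior Dirichlet(12/5, 11/2, 17/4, 11/4)
obs 4: x=3 → posterior Dirichlet(12/5, 11/2, 17/4, 15/4)
obs 5: x=3 → posterior Dirichlet(12/5, 11/2, 17/4, 19/4)
obs 6: x=3 → posterior Dirichlet(12/5, 11/2, 17/4, 23/4)
obs 7: x=2 → posterior Dirichlet(12/5, 11/2, 21/4, 23/4)
obs 8: x=0 → posterior Dirichlet(17/5, 11/2, 21/4, 23/4)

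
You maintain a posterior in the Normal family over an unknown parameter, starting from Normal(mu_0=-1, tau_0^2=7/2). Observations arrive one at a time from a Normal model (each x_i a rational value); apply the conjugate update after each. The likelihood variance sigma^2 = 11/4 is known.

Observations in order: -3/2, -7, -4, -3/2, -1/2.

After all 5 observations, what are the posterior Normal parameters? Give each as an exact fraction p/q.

obs 1: x=-3/2 → posterior Normal(-32/25, 77/50)
obs 2: x=-7 → posterior Normal(-10/3, 77/78)
obs 3: x=-4 → posterior Normal(-186/53, 77/106)
obs 4: x=-3/2 → posterior Normal(-207/67, 77/134)
obs 5: x=-1/2 → posterior Normal(-214/81, 77/162)

mu_0=-214/81, tau_0^2=77/162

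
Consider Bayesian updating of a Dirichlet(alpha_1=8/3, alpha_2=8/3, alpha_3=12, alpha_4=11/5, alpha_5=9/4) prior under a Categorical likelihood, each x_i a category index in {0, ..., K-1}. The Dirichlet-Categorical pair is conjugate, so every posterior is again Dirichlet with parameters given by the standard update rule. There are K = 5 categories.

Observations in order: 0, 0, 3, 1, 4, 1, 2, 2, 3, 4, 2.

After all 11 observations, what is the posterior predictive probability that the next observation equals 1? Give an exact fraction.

obs 1: x=0 → posterior Dirichlet(11/3, 8/3, 12, 11/5, 9/4)
obs 2: x=0 → posterior Dirichlet(14/3, 8/3, 12, 11/5, 9/4)
obs 3: x=3 → posterior Dirichlet(14/3, 8/3, 12, 16/5, 9/4)
obs 4: x=1 → posterior Dirichlet(14/3, 11/3, 12, 16/5, 9/4)
obs 5: x=4 → posterior Dirichlet(14/3, 11/3, 12, 16/5, 13/4)
obs 6: x=1 → posterior Dirichlet(14/3, 14/3, 12, 16/5, 13/4)
obs 7: x=2 → posterior Dirichlet(14/3, 14/3, 13, 16/5, 13/4)
obs 8: x=2 → posterior Dirichlet(14/3, 14/3, 14, 16/5, 13/4)
obs 9: x=3 → posterior Dirichlet(14/3, 14/3, 14, 21/5, 13/4)
obs 10: x=4 → posterior Dirichlet(14/3, 14/3, 14, 21/5, 17/4)
obs 11: x=2 → posterior Dirichlet(14/3, 14/3, 15, 21/5, 17/4)

40/281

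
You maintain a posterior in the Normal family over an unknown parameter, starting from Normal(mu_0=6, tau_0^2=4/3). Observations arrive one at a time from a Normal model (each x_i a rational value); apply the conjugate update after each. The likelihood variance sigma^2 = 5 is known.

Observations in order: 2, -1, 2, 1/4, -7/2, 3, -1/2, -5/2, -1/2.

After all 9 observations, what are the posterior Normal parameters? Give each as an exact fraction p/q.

obs 1: x=2 → posterior Normal(98/19, 20/19)
obs 2: x=-1 → posterior Normal(94/23, 20/23)
obs 3: x=2 → posterior Normal(34/9, 20/27)
obs 4: x=1/4 → posterior Normal(103/31, 20/31)
obs 5: x=-7/2 → posterior Normal(89/35, 4/7)
obs 6: x=3 → posterior Normal(101/39, 20/39)
obs 7: x=-1/2 → posterior Normal(99/43, 20/43)
obs 8: x=-5/2 → posterior Normal(89/47, 20/47)
obs 9: x=-1/2 → posterior Normal(29/17, 20/51)

mu_0=29/17, tau_0^2=20/51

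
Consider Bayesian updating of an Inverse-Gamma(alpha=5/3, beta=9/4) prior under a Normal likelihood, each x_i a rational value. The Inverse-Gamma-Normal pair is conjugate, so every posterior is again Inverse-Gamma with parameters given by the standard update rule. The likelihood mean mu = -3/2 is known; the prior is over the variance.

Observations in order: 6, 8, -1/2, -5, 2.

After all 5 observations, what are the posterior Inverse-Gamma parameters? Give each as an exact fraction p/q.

alpha=25/6, beta=353/4

obs 1: x=6 → posterior Inverse-Gamma(13/6, 243/8)
obs 2: x=8 → posterior Inverse-Gamma(8/3, 151/2)
obs 3: x=-1/2 → posterior Inverse-Gamma(19/6, 76)
obs 4: x=-5 → posterior Inverse-Gamma(11/3, 657/8)
obs 5: x=2 → posterior Inverse-Gamma(25/6, 353/4)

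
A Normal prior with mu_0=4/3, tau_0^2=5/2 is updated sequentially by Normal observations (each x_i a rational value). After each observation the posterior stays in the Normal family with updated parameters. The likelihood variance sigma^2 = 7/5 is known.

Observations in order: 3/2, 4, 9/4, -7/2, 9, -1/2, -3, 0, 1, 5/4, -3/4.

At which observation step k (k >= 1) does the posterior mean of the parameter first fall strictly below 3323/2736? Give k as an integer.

obs 1: x=3/2 → posterior Normal(337/234, 35/39)
obs 2: x=4 → posterior Normal(937/384, 35/64)
obs 3: x=9/4 → posterior Normal(2549/1068, 35/89)
obs 4: x=-7/2 → posterior Normal(1499/1368, 35/114)
obs 5: x=9 → posterior Normal(4199/1668, 35/139)
obs 6: x=-1/2 → posterior Normal(4049/1968, 35/164)
obs 7: x=-3 → posterior Normal(3149/2268, 5/27)
obs 8: x=0 → posterior Normal(3149/2568, 35/214)
obs 9: x=1 → posterior Normal(3449/2868, 35/239)
obs 10: x=5/4 → posterior Normal(239/198, 35/264)
obs 11: x=-3/4 → posterior Normal(3599/3468, 35/289)

k = 4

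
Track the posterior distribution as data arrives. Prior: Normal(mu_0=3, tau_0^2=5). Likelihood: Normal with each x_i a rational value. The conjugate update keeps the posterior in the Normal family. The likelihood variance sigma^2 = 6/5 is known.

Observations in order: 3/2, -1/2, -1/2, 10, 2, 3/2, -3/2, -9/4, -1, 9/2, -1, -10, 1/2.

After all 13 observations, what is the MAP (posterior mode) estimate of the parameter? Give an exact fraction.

397/1324

obs 1: x=3/2 → posterior Normal(111/62, 30/31)
obs 2: x=-1/2 → posterior Normal(43/56, 15/28)
obs 3: x=-1/2 → posterior Normal(61/162, 10/27)
obs 4: x=10 → posterior Normal(561/212, 15/53)
obs 5: x=2 → posterior Normal(661/262, 30/131)
obs 6: x=3/2 → posterior Normal(92/39, 5/26)
obs 7: x=-3/2 → posterior Normal(661/362, 30/181)
obs 8: x=-9/4 → posterior Normal(1097/824, 15/103)
obs 9: x=-1 → posterior Normal(997/924, 10/77)
obs 10: x=9/2 → posterior Normal(1447/1024, 15/128)
obs 11: x=-1 → posterior Normal(1347/1124, 30/281)
obs 12: x=-10 → posterior Normal(347/1224, 5/51)
obs 13: x=1/2 → posterior Normal(397/1324, 30/331)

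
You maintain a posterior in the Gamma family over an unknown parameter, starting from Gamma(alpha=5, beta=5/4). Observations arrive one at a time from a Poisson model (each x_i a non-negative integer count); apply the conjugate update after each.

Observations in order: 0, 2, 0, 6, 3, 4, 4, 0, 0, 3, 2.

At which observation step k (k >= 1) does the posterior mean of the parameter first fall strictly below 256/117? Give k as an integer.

obs 1: x=0 → posterior Gamma(5, 9/4)
obs 2: x=2 → posterior Gamma(7, 13/4)
obs 3: x=0 → posterior Gamma(7, 17/4)
obs 4: x=6 → posterior Gamma(13, 21/4)
obs 5: x=3 → posterior Gamma(16, 25/4)
obs 6: x=4 → posterior Gamma(20, 29/4)
obs 7: x=4 → posterior Gamma(24, 33/4)
obs 8: x=0 → posterior Gamma(24, 37/4)
obs 9: x=0 → posterior Gamma(24, 41/4)
obs 10: x=3 → posterior Gamma(27, 45/4)
obs 11: x=2 → posterior Gamma(29, 49/4)

k = 2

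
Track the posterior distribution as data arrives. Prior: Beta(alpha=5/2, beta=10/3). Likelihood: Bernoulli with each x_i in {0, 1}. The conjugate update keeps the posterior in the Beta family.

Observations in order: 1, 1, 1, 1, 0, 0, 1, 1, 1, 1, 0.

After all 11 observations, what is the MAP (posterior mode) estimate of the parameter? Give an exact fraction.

obs 1: x=1 → posterior Beta(7/2, 10/3)
obs 2: x=1 → posterior Beta(9/2, 10/3)
obs 3: x=1 → posterior Beta(11/2, 10/3)
obs 4: x=1 → posterior Beta(13/2, 10/3)
obs 5: x=0 → posterior Beta(13/2, 13/3)
obs 6: x=0 → posterior Beta(13/2, 16/3)
obs 7: x=1 → posterior Beta(15/2, 16/3)
obs 8: x=1 → posterior Beta(17/2, 16/3)
obs 9: x=1 → posterior Beta(19/2, 16/3)
obs 10: x=1 → posterior Beta(21/2, 16/3)
obs 11: x=0 → posterior Beta(21/2, 19/3)

57/89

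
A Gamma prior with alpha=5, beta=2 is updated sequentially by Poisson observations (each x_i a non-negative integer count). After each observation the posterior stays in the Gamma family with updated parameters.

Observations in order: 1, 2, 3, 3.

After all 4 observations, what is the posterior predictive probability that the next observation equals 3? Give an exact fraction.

obs 1: x=1 → posterior Gamma(6, 3)
obs 2: x=2 → posterior Gamma(8, 4)
obs 3: x=3 → posterior Gamma(11, 5)
obs 4: x=3 → posterior Gamma(14, 6)

6269133127680/33232930569601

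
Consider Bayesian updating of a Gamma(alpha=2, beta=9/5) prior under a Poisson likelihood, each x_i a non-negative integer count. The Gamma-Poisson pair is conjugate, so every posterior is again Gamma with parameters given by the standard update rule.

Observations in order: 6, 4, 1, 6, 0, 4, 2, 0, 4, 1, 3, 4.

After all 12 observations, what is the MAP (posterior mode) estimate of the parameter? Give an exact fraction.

60/23

obs 1: x=6 → posterior Gamma(8, 14/5)
obs 2: x=4 → posterior Gamma(12, 19/5)
obs 3: x=1 → posterior Gamma(13, 24/5)
obs 4: x=6 → posterior Gamma(19, 29/5)
obs 5: x=0 → posterior Gamma(19, 34/5)
obs 6: x=4 → posterior Gamma(23, 39/5)
obs 7: x=2 → posterior Gamma(25, 44/5)
obs 8: x=0 → posterior Gamma(25, 49/5)
obs 9: x=4 → posterior Gamma(29, 54/5)
obs 10: x=1 → posterior Gamma(30, 59/5)
obs 11: x=3 → posterior Gamma(33, 64/5)
obs 12: x=4 → posterior Gamma(37, 69/5)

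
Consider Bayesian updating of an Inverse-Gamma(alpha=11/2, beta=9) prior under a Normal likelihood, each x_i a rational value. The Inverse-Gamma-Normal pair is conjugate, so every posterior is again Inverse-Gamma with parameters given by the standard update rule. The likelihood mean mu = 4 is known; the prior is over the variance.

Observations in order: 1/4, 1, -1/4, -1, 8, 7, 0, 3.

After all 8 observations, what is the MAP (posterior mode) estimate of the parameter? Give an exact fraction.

obs 1: x=1/4 → posterior Inverse-Gamma(6, 513/32)
obs 2: x=1 → posterior Inverse-Gamma(13/2, 657/32)
obs 3: x=-1/4 → posterior Inverse-Gamma(7, 473/16)
obs 4: x=-1 → posterior Inverse-Gamma(15/2, 673/16)
obs 5: x=8 → posterior Inverse-Gamma(8, 801/16)
obs 6: x=7 → posterior Inverse-Gamma(17/2, 873/16)
obs 7: x=0 → posterior Inverse-Gamma(9, 1001/16)
obs 8: x=3 → posterior Inverse-Gamma(19/2, 1009/16)

1009/168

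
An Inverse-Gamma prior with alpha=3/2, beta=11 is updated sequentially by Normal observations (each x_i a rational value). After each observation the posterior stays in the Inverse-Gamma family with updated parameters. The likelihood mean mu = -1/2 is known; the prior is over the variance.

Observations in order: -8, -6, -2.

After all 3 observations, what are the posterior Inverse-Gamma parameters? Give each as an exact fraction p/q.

alpha=3, beta=443/8

obs 1: x=-8 → posterior Inverse-Gamma(2, 313/8)
obs 2: x=-6 → posterior Inverse-Gamma(5/2, 217/4)
obs 3: x=-2 → posterior Inverse-Gamma(3, 443/8)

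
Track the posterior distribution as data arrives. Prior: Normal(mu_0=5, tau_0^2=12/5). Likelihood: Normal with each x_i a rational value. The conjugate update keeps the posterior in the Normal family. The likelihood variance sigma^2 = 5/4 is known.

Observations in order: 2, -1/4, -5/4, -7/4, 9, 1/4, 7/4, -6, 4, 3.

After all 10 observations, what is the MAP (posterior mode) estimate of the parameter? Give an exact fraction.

obs 1: x=2 → posterior Normal(221/73, 60/73)
obs 2: x=-1/4 → posterior Normal(19/11, 60/121)
obs 3: x=-5/4 → posterior Normal(149/169, 60/169)
obs 4: x=-7/4 → posterior Normal(65/217, 60/217)
obs 5: x=9 → posterior Normal(497/265, 12/53)
obs 6: x=1/4 → posterior Normal(509/313, 60/313)
obs 7: x=7/4 → posterior Normal(593/361, 60/361)
obs 8: x=-6 → posterior Normal(305/409, 60/409)
obs 9: x=4 → posterior Normal(497/457, 60/457)
obs 10: x=3 → posterior Normal(641/505, 12/101)

641/505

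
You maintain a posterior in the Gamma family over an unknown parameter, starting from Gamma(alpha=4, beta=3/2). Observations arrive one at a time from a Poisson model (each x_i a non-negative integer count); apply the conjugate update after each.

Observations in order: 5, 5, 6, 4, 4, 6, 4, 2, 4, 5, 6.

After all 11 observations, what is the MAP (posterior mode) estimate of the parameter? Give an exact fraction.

obs 1: x=5 → posterior Gamma(9, 5/2)
obs 2: x=5 → posterior Gamma(14, 7/2)
obs 3: x=6 → posterior Gamma(20, 9/2)
obs 4: x=4 → posterior Gamma(24, 11/2)
obs 5: x=4 → posterior Gamma(28, 13/2)
obs 6: x=6 → posterior Gamma(34, 15/2)
obs 7: x=4 → posterior Gamma(38, 17/2)
obs 8: x=2 → posterior Gamma(40, 19/2)
obs 9: x=4 → posterior Gamma(44, 21/2)
obs 10: x=5 → posterior Gamma(49, 23/2)
obs 11: x=6 → posterior Gamma(55, 25/2)

108/25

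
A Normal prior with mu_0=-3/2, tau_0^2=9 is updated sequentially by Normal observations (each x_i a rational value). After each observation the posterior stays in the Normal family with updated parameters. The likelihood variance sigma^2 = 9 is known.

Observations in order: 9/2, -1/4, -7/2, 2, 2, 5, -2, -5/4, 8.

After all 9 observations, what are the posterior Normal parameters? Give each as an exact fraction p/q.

mu_0=13/10, tau_0^2=9/10

obs 1: x=9/2 → posterior Normal(3/2, 9/2)
obs 2: x=-1/4 → posterior Normal(11/12, 3)
obs 3: x=-7/2 → posterior Normal(-3/16, 9/4)
obs 4: x=2 → posterior Normal(1/4, 9/5)
obs 5: x=2 → posterior Normal(13/24, 3/2)
obs 6: x=5 → posterior Normal(33/28, 9/7)
obs 7: x=-2 → posterior Normal(25/32, 9/8)
obs 8: x=-5/4 → posterior Normal(5/9, 1)
obs 9: x=8 → posterior Normal(13/10, 9/10)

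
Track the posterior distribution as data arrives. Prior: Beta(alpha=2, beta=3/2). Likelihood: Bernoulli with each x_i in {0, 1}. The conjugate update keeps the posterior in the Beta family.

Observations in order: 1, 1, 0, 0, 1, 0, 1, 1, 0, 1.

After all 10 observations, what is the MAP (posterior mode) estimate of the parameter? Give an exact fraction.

obs 1: x=1 → posterior Beta(3, 3/2)
obs 2: x=1 → posterior Beta(4, 3/2)
obs 3: x=0 → posterior Beta(4, 5/2)
obs 4: x=0 → posterior Beta(4, 7/2)
obs 5: x=1 → posterior Beta(5, 7/2)
obs 6: x=0 → posterior Beta(5, 9/2)
obs 7: x=1 → posterior Beta(6, 9/2)
obs 8: x=1 → posterior Beta(7, 9/2)
obs 9: x=0 → posterior Beta(7, 11/2)
obs 10: x=1 → posterior Beta(8, 11/2)

14/23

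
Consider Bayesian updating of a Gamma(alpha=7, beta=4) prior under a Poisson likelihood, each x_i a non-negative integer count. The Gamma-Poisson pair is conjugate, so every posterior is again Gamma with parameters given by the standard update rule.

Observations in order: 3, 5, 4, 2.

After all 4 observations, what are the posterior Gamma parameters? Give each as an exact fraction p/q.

alpha=21, beta=8

obs 1: x=3 → posterior Gamma(10, 5)
obs 2: x=5 → posterior Gamma(15, 6)
obs 3: x=4 → posterior Gamma(19, 7)
obs 4: x=2 → posterior Gamma(21, 8)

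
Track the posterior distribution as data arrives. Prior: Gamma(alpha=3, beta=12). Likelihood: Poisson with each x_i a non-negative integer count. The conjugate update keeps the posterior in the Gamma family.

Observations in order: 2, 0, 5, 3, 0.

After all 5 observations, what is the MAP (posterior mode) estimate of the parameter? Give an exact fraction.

obs 1: x=2 → posterior Gamma(5, 13)
obs 2: x=0 → posterior Gamma(5, 14)
obs 3: x=5 → posterior Gamma(10, 15)
obs 4: x=3 → posterior Gamma(13, 16)
obs 5: x=0 → posterior Gamma(13, 17)

12/17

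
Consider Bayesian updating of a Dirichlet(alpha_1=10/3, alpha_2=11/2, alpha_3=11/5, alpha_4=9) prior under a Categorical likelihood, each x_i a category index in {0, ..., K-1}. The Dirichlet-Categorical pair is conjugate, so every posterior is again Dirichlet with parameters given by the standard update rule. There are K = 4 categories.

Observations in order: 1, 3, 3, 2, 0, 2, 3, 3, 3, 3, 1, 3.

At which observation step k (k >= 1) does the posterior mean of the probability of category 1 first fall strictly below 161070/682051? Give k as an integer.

obs 1: x=1 → posterior Dirichlet(10/3, 13/2, 11/5, 9)
obs 2: x=3 → posterior Dirichlet(10/3, 13/2, 11/5, 10)
obs 3: x=3 → posterior Dirichlet(10/3, 13/2, 11/5, 11)
obs 4: x=2 → posterior Dirichlet(10/3, 13/2, 16/5, 11)
obs 5: x=0 → posterior Dirichlet(13/3, 13/2, 16/5, 11)
obs 6: x=2 → posterior Dirichlet(13/3, 13/2, 21/5, 11)
obs 7: x=3 → posterior Dirichlet(13/3, 13/2, 21/5, 12)
obs 8: x=3 → posterior Dirichlet(13/3, 13/2, 21/5, 13)
obs 9: x=3 → posterior Dirichlet(13/3, 13/2, 21/5, 14)
obs 10: x=3 → posterior Dirichlet(13/3, 13/2, 21/5, 15)
obs 11: x=1 → posterior Dirichlet(13/3, 15/2, 21/5, 15)
obs 12: x=3 → posterior Dirichlet(13/3, 15/2, 21/5, 16)

k = 8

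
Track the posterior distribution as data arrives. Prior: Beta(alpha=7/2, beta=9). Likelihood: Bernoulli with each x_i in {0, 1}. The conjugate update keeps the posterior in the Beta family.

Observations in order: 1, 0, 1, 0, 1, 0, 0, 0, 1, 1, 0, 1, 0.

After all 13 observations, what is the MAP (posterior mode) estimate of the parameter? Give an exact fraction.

17/47

obs 1: x=1 → posterior Beta(9/2, 9)
obs 2: x=0 → posterior Beta(9/2, 10)
obs 3: x=1 → posterior Beta(11/2, 10)
obs 4: x=0 → posterior Beta(11/2, 11)
obs 5: x=1 → posterior Beta(13/2, 11)
obs 6: x=0 → posterior Beta(13/2, 12)
obs 7: x=0 → posterior Beta(13/2, 13)
obs 8: x=0 → posterior Beta(13/2, 14)
obs 9: x=1 → posterior Beta(15/2, 14)
obs 10: x=1 → posterior Beta(17/2, 14)
obs 11: x=0 → posterior Beta(17/2, 15)
obs 12: x=1 → posterior Beta(19/2, 15)
obs 13: x=0 → posterior Beta(19/2, 16)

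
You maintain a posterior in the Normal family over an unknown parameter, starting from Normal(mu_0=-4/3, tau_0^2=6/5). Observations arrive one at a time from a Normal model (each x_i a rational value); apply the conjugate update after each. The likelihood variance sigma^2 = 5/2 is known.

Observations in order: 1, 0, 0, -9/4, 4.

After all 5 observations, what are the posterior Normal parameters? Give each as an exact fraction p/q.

obs 1: x=1 → posterior Normal(-64/111, 30/37)
obs 2: x=0 → posterior Normal(-64/147, 30/49)
obs 3: x=0 → posterior Normal(-64/183, 30/61)
obs 4: x=-9/4 → posterior Normal(-145/219, 30/73)
obs 5: x=4 → posterior Normal(-1/255, 6/17)

mu_0=-1/255, tau_0^2=6/17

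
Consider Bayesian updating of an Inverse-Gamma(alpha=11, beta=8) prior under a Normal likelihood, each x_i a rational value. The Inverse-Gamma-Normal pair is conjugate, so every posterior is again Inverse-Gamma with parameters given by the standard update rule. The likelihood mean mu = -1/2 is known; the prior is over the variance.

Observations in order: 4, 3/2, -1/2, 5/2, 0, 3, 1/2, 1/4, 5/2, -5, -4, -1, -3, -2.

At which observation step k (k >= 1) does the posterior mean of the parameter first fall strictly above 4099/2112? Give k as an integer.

k = 4

obs 1: x=4 → posterior Inverse-Gamma(23/2, 145/8)
obs 2: x=3/2 → posterior Inverse-Gamma(12, 161/8)
obs 3: x=-1/2 → posterior Inverse-Gamma(25/2, 161/8)
obs 4: x=5/2 → posterior Inverse-Gamma(13, 197/8)
obs 5: x=0 → posterior Inverse-Gamma(27/2, 99/4)
obs 6: x=3 → posterior Inverse-Gamma(14, 247/8)
obs 7: x=1/2 → posterior Inverse-Gamma(29/2, 251/8)
obs 8: x=1/4 → posterior Inverse-Gamma(15, 1013/32)
obs 9: x=5/2 → posterior Inverse-Gamma(31/2, 1157/32)
obs 10: x=-5 → posterior Inverse-Gamma(16, 1481/32)
obs 11: x=-4 → posterior Inverse-Gamma(33/2, 1677/32)
obs 12: x=-1 → posterior Inverse-Gamma(17, 1681/32)
obs 13: x=-3 → posterior Inverse-Gamma(35/2, 1781/32)
obs 14: x=-2 → posterior Inverse-Gamma(18, 1817/32)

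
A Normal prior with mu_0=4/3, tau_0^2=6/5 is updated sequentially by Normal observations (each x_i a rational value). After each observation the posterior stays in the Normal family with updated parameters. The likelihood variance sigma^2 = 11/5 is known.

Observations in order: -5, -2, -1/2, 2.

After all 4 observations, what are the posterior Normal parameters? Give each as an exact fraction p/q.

mu_0=-11/21, tau_0^2=66/175

obs 1: x=-5 → posterior Normal(-46/51, 66/85)
obs 2: x=-2 → posterior Normal(-82/69, 66/115)
obs 3: x=-1/2 → posterior Normal(-91/87, 66/145)
obs 4: x=2 → posterior Normal(-11/21, 66/175)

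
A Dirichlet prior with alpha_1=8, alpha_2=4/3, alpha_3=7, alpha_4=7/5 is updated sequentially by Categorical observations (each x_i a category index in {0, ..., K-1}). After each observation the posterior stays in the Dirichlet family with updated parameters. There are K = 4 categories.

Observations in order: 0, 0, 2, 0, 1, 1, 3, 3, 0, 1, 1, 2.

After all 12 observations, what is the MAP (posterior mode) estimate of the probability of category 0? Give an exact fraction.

obs 1: x=0 → posterior Dirichlet(9, 4/3, 7, 7/5)
obs 2: x=0 → posterior Dirichlet(10, 4/3, 7, 7/5)
obs 3: x=2 → posterior Dirichlet(10, 4/3, 8, 7/5)
obs 4: x=0 → posterior Dirichlet(11, 4/3, 8, 7/5)
obs 5: x=1 → posterior Dirichlet(11, 7/3, 8, 7/5)
obs 6: x=1 → posterior Dirichlet(11, 10/3, 8, 7/5)
obs 7: x=3 → posterior Dirichlet(11, 10/3, 8, 12/5)
obs 8: x=3 → posterior Dirichlet(11, 10/3, 8, 17/5)
obs 9: x=0 → posterior Dirichlet(12, 10/3, 8, 17/5)
obs 10: x=1 → posterior Dirichlet(12, 13/3, 8, 17/5)
obs 11: x=1 → posterior Dirichlet(12, 16/3, 8, 17/5)
obs 12: x=2 → posterior Dirichlet(12, 16/3, 9, 17/5)

165/386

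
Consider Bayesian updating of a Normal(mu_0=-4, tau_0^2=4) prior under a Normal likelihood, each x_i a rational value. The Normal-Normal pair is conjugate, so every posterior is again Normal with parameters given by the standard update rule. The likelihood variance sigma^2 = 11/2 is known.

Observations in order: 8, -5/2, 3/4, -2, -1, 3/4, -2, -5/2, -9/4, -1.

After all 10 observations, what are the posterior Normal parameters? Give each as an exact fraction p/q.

mu_0=-74/91, tau_0^2=44/91

obs 1: x=8 → posterior Normal(20/19, 44/19)
obs 2: x=-5/2 → posterior Normal(0, 44/27)
obs 3: x=3/4 → posterior Normal(6/35, 44/35)
obs 4: x=-2 → posterior Normal(-10/43, 44/43)
obs 5: x=-1 → posterior Normal(-6/17, 44/51)
obs 6: x=3/4 → posterior Normal(-12/59, 44/59)
obs 7: x=-2 → posterior Normal(-28/67, 44/67)
obs 8: x=-5/2 → posterior Normal(-16/25, 44/75)
obs 9: x=-9/4 → posterior Normal(-66/83, 44/83)
obs 10: x=-1 → posterior Normal(-74/91, 44/91)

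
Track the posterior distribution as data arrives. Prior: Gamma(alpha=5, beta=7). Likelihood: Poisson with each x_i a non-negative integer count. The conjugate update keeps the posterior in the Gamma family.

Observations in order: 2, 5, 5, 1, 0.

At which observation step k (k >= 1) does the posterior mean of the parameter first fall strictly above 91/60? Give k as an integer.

k = 3

obs 1: x=2 → posterior Gamma(7, 8)
obs 2: x=5 → posterior Gamma(12, 9)
obs 3: x=5 → posterior Gamma(17, 10)
obs 4: x=1 → posterior Gamma(18, 11)
obs 5: x=0 → posterior Gamma(18, 12)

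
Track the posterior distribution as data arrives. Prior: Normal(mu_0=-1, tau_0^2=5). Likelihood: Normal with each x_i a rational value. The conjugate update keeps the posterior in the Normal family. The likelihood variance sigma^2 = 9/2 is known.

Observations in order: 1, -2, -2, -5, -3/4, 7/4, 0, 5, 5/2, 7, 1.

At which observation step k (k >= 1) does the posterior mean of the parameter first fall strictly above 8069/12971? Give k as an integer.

obs 1: x=1 → posterior Normal(1/19, 45/19)
obs 2: x=-2 → posterior Normal(-19/29, 45/29)
obs 3: x=-2 → posterior Normal(-1, 15/13)
obs 4: x=-5 → posterior Normal(-89/49, 45/49)
obs 5: x=-3/4 → posterior Normal(-193/118, 45/59)
obs 6: x=7/4 → posterior Normal(-79/69, 15/23)
obs 7: x=0 → posterior Normal(-1, 45/79)
obs 8: x=5 → posterior Normal(-29/89, 45/89)
obs 9: x=5/2 → posterior Normal(-4/99, 5/11)
obs 10: x=7 → posterior Normal(66/109, 45/109)
obs 11: x=1 → posterior Normal(76/119, 45/119)

k = 11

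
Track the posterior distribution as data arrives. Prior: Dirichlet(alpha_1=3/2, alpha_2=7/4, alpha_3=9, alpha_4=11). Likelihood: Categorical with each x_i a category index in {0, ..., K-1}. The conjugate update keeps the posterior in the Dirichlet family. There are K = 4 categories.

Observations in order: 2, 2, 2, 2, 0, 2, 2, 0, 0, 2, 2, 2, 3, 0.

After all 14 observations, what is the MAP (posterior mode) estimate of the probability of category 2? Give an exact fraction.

68/133

obs 1: x=2 → posterior Dirichlet(3/2, 7/4, 10, 11)
obs 2: x=2 → posterior Dirichlet(3/2, 7/4, 11, 11)
obs 3: x=2 → posterior Dirichlet(3/2, 7/4, 12, 11)
obs 4: x=2 → posterior Dirichlet(3/2, 7/4, 13, 11)
obs 5: x=0 → posterior Dirichlet(5/2, 7/4, 13, 11)
obs 6: x=2 → posterior Dirichlet(5/2, 7/4, 14, 11)
obs 7: x=2 → posterior Dirichlet(5/2, 7/4, 15, 11)
obs 8: x=0 → posterior Dirichlet(7/2, 7/4, 15, 11)
obs 9: x=0 → posterior Dirichlet(9/2, 7/4, 15, 11)
obs 10: x=2 → posterior Dirichlet(9/2, 7/4, 16, 11)
obs 11: x=2 → posterior Dirichlet(9/2, 7/4, 17, 11)
obs 12: x=2 → posterior Dirichlet(9/2, 7/4, 18, 11)
obs 13: x=3 → posterior Dirichlet(9/2, 7/4, 18, 12)
obs 14: x=0 → posterior Dirichlet(11/2, 7/4, 18, 12)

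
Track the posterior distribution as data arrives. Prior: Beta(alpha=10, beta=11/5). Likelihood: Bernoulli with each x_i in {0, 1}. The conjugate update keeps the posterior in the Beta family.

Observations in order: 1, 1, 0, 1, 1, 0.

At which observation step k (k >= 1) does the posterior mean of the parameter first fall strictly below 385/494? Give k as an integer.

obs 1: x=1 → posterior Beta(11, 11/5)
obs 2: x=1 → posterior Beta(12, 11/5)
obs 3: x=0 → posterior Beta(12, 16/5)
obs 4: x=1 → posterior Beta(13, 16/5)
obs 5: x=1 → posterior Beta(14, 16/5)
obs 6: x=0 → posterior Beta(14, 21/5)

k = 6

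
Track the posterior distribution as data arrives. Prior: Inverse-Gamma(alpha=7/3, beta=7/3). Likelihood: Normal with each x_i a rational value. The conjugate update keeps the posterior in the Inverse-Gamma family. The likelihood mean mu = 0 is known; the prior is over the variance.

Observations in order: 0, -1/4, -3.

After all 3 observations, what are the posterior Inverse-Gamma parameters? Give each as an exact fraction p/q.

alpha=23/6, beta=659/96

obs 1: x=0 → posterior Inverse-Gamma(17/6, 7/3)
obs 2: x=-1/4 → posterior Inverse-Gamma(10/3, 227/96)
obs 3: x=-3 → posterior Inverse-Gamma(23/6, 659/96)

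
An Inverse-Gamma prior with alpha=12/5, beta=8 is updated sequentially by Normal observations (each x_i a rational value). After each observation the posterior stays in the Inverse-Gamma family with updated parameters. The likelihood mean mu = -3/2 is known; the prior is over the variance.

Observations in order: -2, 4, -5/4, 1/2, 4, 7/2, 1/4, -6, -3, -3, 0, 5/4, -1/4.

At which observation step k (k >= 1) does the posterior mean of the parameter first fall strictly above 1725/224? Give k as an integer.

obs 1: x=-2 → posterior Inverse-Gamma(29/10, 65/8)
obs 2: x=4 → posterior Inverse-Gamma(17/5, 93/4)
obs 3: x=-5/4 → posterior Inverse-Gamma(39/10, 745/32)
obs 4: x=1/2 → posterior Inverse-Gamma(22/5, 809/32)
obs 5: x=4 → posterior Inverse-Gamma(49/10, 1293/32)
obs 6: x=7/2 → posterior Inverse-Gamma(27/5, 1693/32)
obs 7: x=1/4 → posterior Inverse-Gamma(59/10, 871/16)
obs 8: x=-6 → posterior Inverse-Gamma(32/5, 1033/16)
obs 9: x=-3 → posterior Inverse-Gamma(69/10, 1051/16)
obs 10: x=-3 → posterior Inverse-Gamma(37/5, 1069/16)
obs 11: x=0 → posterior Inverse-Gamma(79/10, 1087/16)
obs 12: x=5/4 → posterior Inverse-Gamma(42/5, 2295/32)
obs 13: x=-1/4 → posterior Inverse-Gamma(89/10, 145/2)

k = 2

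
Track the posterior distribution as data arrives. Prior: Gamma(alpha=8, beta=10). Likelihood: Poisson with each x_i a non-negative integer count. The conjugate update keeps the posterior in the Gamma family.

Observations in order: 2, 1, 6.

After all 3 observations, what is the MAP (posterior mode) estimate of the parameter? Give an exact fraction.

obs 1: x=2 → posterior Gamma(10, 11)
obs 2: x=1 → posterior Gamma(11, 12)
obs 3: x=6 → posterior Gamma(17, 13)

16/13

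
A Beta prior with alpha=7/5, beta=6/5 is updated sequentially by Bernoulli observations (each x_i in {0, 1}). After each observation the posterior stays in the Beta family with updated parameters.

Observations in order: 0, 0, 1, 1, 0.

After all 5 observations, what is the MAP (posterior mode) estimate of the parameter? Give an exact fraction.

obs 1: x=0 → posterior Beta(7/5, 11/5)
obs 2: x=0 → posterior Beta(7/5, 16/5)
obs 3: x=1 → posterior Beta(12/5, 16/5)
obs 4: x=1 → posterior Beta(17/5, 16/5)
obs 5: x=0 → posterior Beta(17/5, 21/5)

3/7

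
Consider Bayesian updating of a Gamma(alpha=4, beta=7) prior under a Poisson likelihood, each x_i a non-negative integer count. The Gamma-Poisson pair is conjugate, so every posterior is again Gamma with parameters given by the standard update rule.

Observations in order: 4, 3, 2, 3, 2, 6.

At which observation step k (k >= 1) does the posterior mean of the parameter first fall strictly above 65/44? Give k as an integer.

obs 1: x=4 → posterior Gamma(8, 8)
obs 2: x=3 → posterior Gamma(11, 9)
obs 3: x=2 → posterior Gamma(13, 10)
obs 4: x=3 → posterior Gamma(16, 11)
obs 5: x=2 → posterior Gamma(18, 12)
obs 6: x=6 → posterior Gamma(24, 13)

k = 5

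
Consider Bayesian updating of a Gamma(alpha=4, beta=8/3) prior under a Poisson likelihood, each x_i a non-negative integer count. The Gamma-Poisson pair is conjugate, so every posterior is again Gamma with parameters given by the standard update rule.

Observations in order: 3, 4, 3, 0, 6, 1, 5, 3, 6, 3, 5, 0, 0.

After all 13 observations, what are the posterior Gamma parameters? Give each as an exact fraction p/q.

obs 1: x=3 → posterior Gamma(7, 11/3)
obs 2: x=4 → posterior Gamma(11, 14/3)
obs 3: x=3 → posterior Gamma(14, 17/3)
obs 4: x=0 → posterior Gamma(14, 20/3)
obs 5: x=6 → posterior Gamma(20, 23/3)
obs 6: x=1 → posterior Gamma(21, 26/3)
obs 7: x=5 → posterior Gamma(26, 29/3)
obs 8: x=3 → posterior Gamma(29, 32/3)
obs 9: x=6 → posterior Gamma(35, 35/3)
obs 10: x=3 → posterior Gamma(38, 38/3)
obs 11: x=5 → posterior Gamma(43, 41/3)
obs 12: x=0 → posterior Gamma(43, 44/3)
obs 13: x=0 → posterior Gamma(43, 47/3)

alpha=43, beta=47/3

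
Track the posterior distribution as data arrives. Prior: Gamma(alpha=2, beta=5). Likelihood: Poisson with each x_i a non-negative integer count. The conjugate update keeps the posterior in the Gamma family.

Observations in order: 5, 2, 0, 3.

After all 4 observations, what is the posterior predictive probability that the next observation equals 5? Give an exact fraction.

obs 1: x=5 → posterior Gamma(7, 6)
obs 2: x=2 → posterior Gamma(9, 7)
obs 3: x=0 → posterior Gamma(9, 8)
obs 4: x=3 → posterior Gamma(12, 9)

77103263459313/6250000000000000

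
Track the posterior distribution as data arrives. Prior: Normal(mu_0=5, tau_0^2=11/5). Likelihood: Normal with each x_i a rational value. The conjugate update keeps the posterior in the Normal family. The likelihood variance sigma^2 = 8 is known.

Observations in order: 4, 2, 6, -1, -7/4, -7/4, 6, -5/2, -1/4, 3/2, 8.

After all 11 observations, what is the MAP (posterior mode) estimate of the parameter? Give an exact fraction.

1691/644

obs 1: x=4 → posterior Normal(244/51, 88/51)
obs 2: x=2 → posterior Normal(133/31, 44/31)
obs 3: x=6 → posterior Normal(332/73, 88/73)
obs 4: x=-1 → posterior Normal(107/28, 22/21)
obs 5: x=-7/4 → posterior Normal(1207/380, 88/95)
obs 6: x=-7/4 → posterior Normal(565/212, 44/53)
obs 7: x=6 → posterior Normal(697/234, 88/117)
obs 8: x=-5/2 → posterior Normal(321/128, 11/16)
obs 9: x=-1/4 → posterior Normal(1273/556, 88/139)
obs 10: x=3/2 → posterior Normal(1339/600, 44/75)
obs 11: x=8 → posterior Normal(1691/644, 88/161)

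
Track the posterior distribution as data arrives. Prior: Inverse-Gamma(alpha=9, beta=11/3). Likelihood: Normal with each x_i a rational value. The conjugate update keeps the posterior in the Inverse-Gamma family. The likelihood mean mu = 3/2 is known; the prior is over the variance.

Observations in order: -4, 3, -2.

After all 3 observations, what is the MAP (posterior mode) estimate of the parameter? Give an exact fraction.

625/276

obs 1: x=-4 → posterior Inverse-Gamma(19/2, 451/24)
obs 2: x=3 → posterior Inverse-Gamma(10, 239/12)
obs 3: x=-2 → posterior Inverse-Gamma(21/2, 625/24)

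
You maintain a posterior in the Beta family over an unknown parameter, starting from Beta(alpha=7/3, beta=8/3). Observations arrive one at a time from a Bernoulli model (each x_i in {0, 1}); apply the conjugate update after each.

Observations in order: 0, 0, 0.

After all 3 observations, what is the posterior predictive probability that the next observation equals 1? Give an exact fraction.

7/24

obs 1: x=0 → posterior Beta(7/3, 11/3)
obs 2: x=0 → posterior Beta(7/3, 14/3)
obs 3: x=0 → posterior Beta(7/3, 17/3)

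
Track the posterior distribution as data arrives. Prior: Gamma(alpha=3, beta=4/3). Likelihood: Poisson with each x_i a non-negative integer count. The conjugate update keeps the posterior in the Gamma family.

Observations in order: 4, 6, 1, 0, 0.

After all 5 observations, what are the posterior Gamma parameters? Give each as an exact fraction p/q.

obs 1: x=4 → posterior Gamma(7, 7/3)
obs 2: x=6 → posterior Gamma(13, 10/3)
obs 3: x=1 → posterior Gamma(14, 13/3)
obs 4: x=0 → posterior Gamma(14, 16/3)
obs 5: x=0 → posterior Gamma(14, 19/3)

alpha=14, beta=19/3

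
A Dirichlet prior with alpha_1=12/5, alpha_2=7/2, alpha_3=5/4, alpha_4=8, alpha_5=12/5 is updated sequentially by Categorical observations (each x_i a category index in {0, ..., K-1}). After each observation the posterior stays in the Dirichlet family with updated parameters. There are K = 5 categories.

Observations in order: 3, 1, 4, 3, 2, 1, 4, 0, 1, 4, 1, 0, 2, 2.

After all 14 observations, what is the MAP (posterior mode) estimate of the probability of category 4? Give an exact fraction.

obs 1: x=3 → posterior Dirichlet(12/5, 7/2, 5/4, 9, 12/5)
obs 2: x=1 → posterior Dirichlet(12/5, 9/2, 5/4, 9, 12/5)
obs 3: x=4 → posterior Dirichlet(12/5, 9/2, 5/4, 9, 17/5)
obs 4: x=3 → posterior Dirichlet(12/5, 9/2, 5/4, 10, 17/5)
obs 5: x=2 → posterior Dirichlet(12/5, 9/2, 9/4, 10, 17/5)
obs 6: x=1 → posterior Dirichlet(12/5, 11/2, 9/4, 10, 17/5)
obs 7: x=4 → posterior Dirichlet(12/5, 11/2, 9/4, 10, 22/5)
obs 8: x=0 → posterior Dirichlet(17/5, 11/2, 9/4, 10, 22/5)
obs 9: x=1 → posterior Dirichlet(17/5, 13/2, 9/4, 10, 22/5)
obs 10: x=4 → posterior Dirichlet(17/5, 13/2, 9/4, 10, 27/5)
obs 11: x=1 → posterior Dirichlet(17/5, 15/2, 9/4, 10, 27/5)
obs 12: x=0 → posterior Dirichlet(22/5, 15/2, 9/4, 10, 27/5)
obs 13: x=2 → posterior Dirichlet(22/5, 15/2, 13/4, 10, 27/5)
obs 14: x=2 → posterior Dirichlet(22/5, 15/2, 17/4, 10, 27/5)

88/531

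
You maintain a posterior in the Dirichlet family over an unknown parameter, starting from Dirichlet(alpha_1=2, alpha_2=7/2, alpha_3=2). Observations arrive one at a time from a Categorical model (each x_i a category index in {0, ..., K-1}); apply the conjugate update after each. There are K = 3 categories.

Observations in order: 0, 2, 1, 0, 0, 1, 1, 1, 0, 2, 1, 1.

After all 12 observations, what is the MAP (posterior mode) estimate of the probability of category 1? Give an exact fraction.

17/33

obs 1: x=0 → posterior Dirichlet(3, 7/2, 2)
obs 2: x=2 → posterior Dirichlet(3, 7/2, 3)
obs 3: x=1 → posterior Dirichlet(3, 9/2, 3)
obs 4: x=0 → posterior Dirichlet(4, 9/2, 3)
obs 5: x=0 → posterior Dirichlet(5, 9/2, 3)
obs 6: x=1 → posterior Dirichlet(5, 11/2, 3)
obs 7: x=1 → posterior Dirichlet(5, 13/2, 3)
obs 8: x=1 → posterior Dirichlet(5, 15/2, 3)
obs 9: x=0 → posterior Dirichlet(6, 15/2, 3)
obs 10: x=2 → posterior Dirichlet(6, 15/2, 4)
obs 11: x=1 → posterior Dirichlet(6, 17/2, 4)
obs 12: x=1 → posterior Dirichlet(6, 19/2, 4)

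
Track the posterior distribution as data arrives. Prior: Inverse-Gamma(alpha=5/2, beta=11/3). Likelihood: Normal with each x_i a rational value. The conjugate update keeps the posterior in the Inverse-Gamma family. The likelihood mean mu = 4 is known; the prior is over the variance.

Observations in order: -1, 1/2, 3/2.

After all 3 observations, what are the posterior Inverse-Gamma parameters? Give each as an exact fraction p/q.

alpha=4, beta=305/12

obs 1: x=-1 → posterior Inverse-Gamma(3, 97/6)
obs 2: x=1/2 → posterior Inverse-Gamma(7/2, 535/24)
obs 3: x=3/2 → posterior Inverse-Gamma(4, 305/12)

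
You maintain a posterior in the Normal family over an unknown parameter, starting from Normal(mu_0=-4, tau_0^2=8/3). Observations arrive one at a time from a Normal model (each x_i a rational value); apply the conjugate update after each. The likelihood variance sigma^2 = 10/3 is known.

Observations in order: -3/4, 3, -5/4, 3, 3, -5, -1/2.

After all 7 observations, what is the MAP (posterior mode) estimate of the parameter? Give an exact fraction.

-14/33

obs 1: x=-3/4 → posterior Normal(-23/9, 40/27)
obs 2: x=3 → posterior Normal(-11/13, 40/39)
obs 3: x=-5/4 → posterior Normal(-16/17, 40/51)
obs 4: x=3 → posterior Normal(-4/21, 40/63)
obs 5: x=3 → posterior Normal(8/25, 8/15)
obs 6: x=-5 → posterior Normal(-12/29, 40/87)
obs 7: x=-1/2 → posterior Normal(-14/33, 40/99)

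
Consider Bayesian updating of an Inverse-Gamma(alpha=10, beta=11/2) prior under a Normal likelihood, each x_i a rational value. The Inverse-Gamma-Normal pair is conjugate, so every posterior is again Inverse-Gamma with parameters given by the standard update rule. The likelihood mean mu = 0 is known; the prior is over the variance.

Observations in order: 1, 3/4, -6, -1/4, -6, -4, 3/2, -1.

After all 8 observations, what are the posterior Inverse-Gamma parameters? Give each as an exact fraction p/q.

alpha=14, beta=831/16

obs 1: x=1 → posterior Inverse-Gamma(21/2, 6)
obs 2: x=3/4 → posterior Inverse-Gamma(11, 201/32)
obs 3: x=-6 → posterior Inverse-Gamma(23/2, 777/32)
obs 4: x=-1/4 → posterior Inverse-Gamma(12, 389/16)
obs 5: x=-6 → posterior Inverse-Gamma(25/2, 677/16)
obs 6: x=-4 → posterior Inverse-Gamma(13, 805/16)
obs 7: x=3/2 → posterior Inverse-Gamma(27/2, 823/16)
obs 8: x=-1 → posterior Inverse-Gamma(14, 831/16)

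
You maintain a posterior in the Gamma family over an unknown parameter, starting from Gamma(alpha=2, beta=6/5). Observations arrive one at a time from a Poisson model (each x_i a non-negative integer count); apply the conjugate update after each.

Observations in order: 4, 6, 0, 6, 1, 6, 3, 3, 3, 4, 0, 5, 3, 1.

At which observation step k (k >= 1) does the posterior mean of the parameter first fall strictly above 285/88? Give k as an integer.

obs 1: x=4 → posterior Gamma(6, 11/5)
obs 2: x=6 → posterior Gamma(12, 16/5)
obs 3: x=0 → posterior Gamma(12, 21/5)
obs 4: x=6 → posterior Gamma(18, 26/5)
obs 5: x=1 → posterior Gamma(19, 31/5)
obs 6: x=6 → posterior Gamma(25, 36/5)
obs 7: x=3 → posterior Gamma(28, 41/5)
obs 8: x=3 → posterior Gamma(31, 46/5)
obs 9: x=3 → posterior Gamma(34, 51/5)
obs 10: x=4 → posterior Gamma(38, 56/5)
obs 11: x=0 → posterior Gamma(38, 61/5)
obs 12: x=5 → posterior Gamma(43, 66/5)
obs 13: x=3 → posterior Gamma(46, 71/5)
obs 14: x=1 → posterior Gamma(47, 76/5)

k = 2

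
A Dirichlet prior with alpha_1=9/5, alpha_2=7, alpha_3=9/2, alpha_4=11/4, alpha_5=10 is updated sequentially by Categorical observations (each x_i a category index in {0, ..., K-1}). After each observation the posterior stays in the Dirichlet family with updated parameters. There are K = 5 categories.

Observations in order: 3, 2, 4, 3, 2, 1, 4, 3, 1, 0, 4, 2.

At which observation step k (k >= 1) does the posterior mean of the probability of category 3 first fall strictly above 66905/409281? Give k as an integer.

k = 8

obs 1: x=3 → posterior Dirichlet(9/5, 7, 9/2, 15/4, 10)
obs 2: x=2 → posterior Dirichlet(9/5, 7, 11/2, 15/4, 10)
obs 3: x=4 → posterior Dirichlet(9/5, 7, 11/2, 15/4, 11)
obs 4: x=3 → posterior Dirichlet(9/5, 7, 11/2, 19/4, 11)
obs 5: x=2 → posterior Dirichlet(9/5, 7, 13/2, 19/4, 11)
obs 6: x=1 → posterior Dirichlet(9/5, 8, 13/2, 19/4, 11)
obs 7: x=4 → posterior Dirichlet(9/5, 8, 13/2, 19/4, 12)
obs 8: x=3 → posterior Dirichlet(9/5, 8, 13/2, 23/4, 12)
obs 9: x=1 → posterior Dirichlet(9/5, 9, 13/2, 23/4, 12)
obs 10: x=0 → posterior Dirichlet(14/5, 9, 13/2, 23/4, 12)
obs 11: x=4 → posterior Dirichlet(14/5, 9, 13/2, 23/4, 13)
obs 12: x=2 → posterior Dirichlet(14/5, 9, 15/2, 23/4, 13)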